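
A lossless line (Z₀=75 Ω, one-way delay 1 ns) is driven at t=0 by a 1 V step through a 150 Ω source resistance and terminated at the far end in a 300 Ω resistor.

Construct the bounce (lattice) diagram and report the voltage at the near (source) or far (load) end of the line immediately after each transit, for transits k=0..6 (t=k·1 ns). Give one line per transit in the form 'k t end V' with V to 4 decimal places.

Γ_L=0.600000, Γ_S=0.333333; launch V₁=1·75/225=0.333333
k=0 src: V=0.3333
k=1 load: inc=0.333333, refl=0.333333·0.600000=0.2000; V=0.000000+0.333333+0.200000=0.5333
k=2 src: inc=0.200000, refl=0.200000·0.333333=0.0667; V=0.333333+0.200000+0.066667=0.6000
k=3 load: inc=0.066667, refl=0.066667·0.600000=0.0400; V=0.533333+0.066667+0.040000=0.6400
k=4 src: inc=0.040000, refl=0.040000·0.333333=0.0133; V=0.600000+0.040000+0.013333=0.6533
k=5 load: inc=0.013333, refl=0.013333·0.600000=0.0080; V=0.640000+0.013333+0.008000=0.6613
k=6 src: inc=0.008000, refl=0.008000·0.333333=0.0027; V=0.653333+0.008000+0.002667=0.6640

0 0 source 0.3333
1 1 load 0.5333
2 2 source 0.6000
3 3 load 0.6400
4 4 source 0.6533
5 5 load 0.6613
6 6 source 0.6640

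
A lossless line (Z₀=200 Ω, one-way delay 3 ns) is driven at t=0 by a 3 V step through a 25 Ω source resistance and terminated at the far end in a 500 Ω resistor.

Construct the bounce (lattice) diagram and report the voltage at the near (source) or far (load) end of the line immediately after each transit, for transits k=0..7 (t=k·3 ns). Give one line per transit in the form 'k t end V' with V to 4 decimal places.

0 0 source 2.6667
1 3 load 3.8095
2 6 source 2.9206
3 9 load 2.5397
4 12 source 2.8360
5 15 load 2.9630
6 18 source 2.8642
7 21 load 2.8219

Γ_L=0.428571, Γ_S=-0.777778; launch V₁=3·200/225=2.666667
k=0 src: V=2.6667
k=1 load: inc=2.666667, refl=2.666667·0.428571=1.1429; V=0.000000+2.666667+1.142857=3.8095
k=2 src: inc=1.142857, refl=1.142857·-0.777778=-0.8889; V=2.666667+1.142857+-0.888889=2.9206
k=3 load: inc=-0.888889, refl=-0.888889·0.428571=-0.3810; V=3.809524+-0.888889+-0.380952=2.5397
k=4 src: inc=-0.380952, refl=-0.380952·-0.777778=0.2963; V=2.920635+-0.380952+0.296296=2.8360
k=5 load: inc=0.296296, refl=0.296296·0.428571=0.1270; V=2.539683+0.296296+0.126984=2.9630
k=6 src: inc=0.126984, refl=0.126984·-0.777778=-0.0988; V=2.835979+0.126984+-0.098765=2.8642
k=7 load: inc=-0.098765, refl=-0.098765·0.428571=-0.0423; V=2.962963+-0.098765+-0.042328=2.8219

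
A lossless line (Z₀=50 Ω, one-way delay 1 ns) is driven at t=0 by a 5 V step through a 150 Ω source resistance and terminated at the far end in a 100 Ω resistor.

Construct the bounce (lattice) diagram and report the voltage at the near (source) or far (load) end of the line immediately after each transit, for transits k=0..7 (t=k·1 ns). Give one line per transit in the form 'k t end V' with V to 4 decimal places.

0 0 source 1.2500
1 1 load 1.6667
2 2 source 1.8750
3 3 load 1.9444
4 4 source 1.9792
5 5 load 1.9907
6 6 source 1.9965
7 7 load 1.9985

Γ_L=0.333333, Γ_S=0.500000; launch V₁=5·50/200=1.250000
k=0 src: V=1.2500
k=1 load: inc=1.250000, refl=1.250000·0.333333=0.4167; V=0.000000+1.250000+0.416667=1.6667
k=2 src: inc=0.416667, refl=0.416667·0.500000=0.2083; V=1.250000+0.416667+0.208333=1.8750
k=3 load: inc=0.208333, refl=0.208333·0.333333=0.0694; V=1.666667+0.208333+0.069444=1.9444
k=4 src: inc=0.069444, refl=0.069444·0.500000=0.0347; V=1.875000+0.069444+0.034722=1.9792
k=5 load: inc=0.034722, refl=0.034722·0.333333=0.0116; V=1.944444+0.034722+0.011574=1.9907
k=6 src: inc=0.011574, refl=0.011574·0.500000=0.0058; V=1.979167+0.011574+0.005787=1.9965
k=7 load: inc=0.005787, refl=0.005787·0.333333=0.0019; V=1.990741+0.005787+0.001929=1.9985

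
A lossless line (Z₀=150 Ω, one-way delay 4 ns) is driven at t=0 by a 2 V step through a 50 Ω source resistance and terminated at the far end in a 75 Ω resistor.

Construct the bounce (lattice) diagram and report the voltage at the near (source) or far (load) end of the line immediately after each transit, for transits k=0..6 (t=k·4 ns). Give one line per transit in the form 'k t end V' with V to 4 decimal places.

0 0 source 1.5000
1 4 load 1.0000
2 8 source 1.2500
3 12 load 1.1667
4 16 source 1.2083
5 20 load 1.1944
6 24 source 1.2014

Γ_L=-0.333333, Γ_S=-0.500000; launch V₁=2·150/200=1.500000
k=0 src: V=1.5000
k=1 load: inc=1.500000, refl=1.500000·-0.333333=-0.5000; V=0.000000+1.500000+-0.500000=1.0000
k=2 src: inc=-0.500000, refl=-0.500000·-0.500000=0.2500; V=1.500000+-0.500000+0.250000=1.2500
k=3 load: inc=0.250000, refl=0.250000·-0.333333=-0.0833; V=1.000000+0.250000+-0.083333=1.1667
k=4 src: inc=-0.083333, refl=-0.083333·-0.500000=0.0417; V=1.250000+-0.083333+0.041667=1.2083
k=5 load: inc=0.041667, refl=0.041667·-0.333333=-0.0139; V=1.166667+0.041667+-0.013889=1.1944
k=6 src: inc=-0.013889, refl=-0.013889·-0.500000=0.0069; V=1.208333+-0.013889+0.006944=1.2014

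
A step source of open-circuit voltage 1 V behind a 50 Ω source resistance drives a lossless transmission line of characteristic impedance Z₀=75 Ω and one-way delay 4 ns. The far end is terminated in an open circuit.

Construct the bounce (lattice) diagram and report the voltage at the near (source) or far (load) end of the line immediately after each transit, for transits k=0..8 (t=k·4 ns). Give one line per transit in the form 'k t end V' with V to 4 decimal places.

0 0 source 0.6000
1 4 load 1.2000
2 8 source 1.0800
3 12 load 0.9600
4 16 source 0.9840
5 20 load 1.0080
6 24 source 1.0032
7 28 load 0.9984
8 32 source 0.9994

Γ_L=1.000000, Γ_S=-0.200000; launch V₁=1·75/125=0.600000
k=0 src: V=0.6000
k=1 load: inc=0.600000, refl=0.600000·1.000000=0.6000; V=0.000000+0.600000+0.600000=1.2000
k=2 src: inc=0.600000, refl=0.600000·-0.200000=-0.1200; V=0.600000+0.600000+-0.120000=1.0800
k=3 load: inc=-0.120000, refl=-0.120000·1.000000=-0.1200; V=1.200000+-0.120000+-0.120000=0.9600
k=4 src: inc=-0.120000, refl=-0.120000·-0.200000=0.0240; V=1.080000+-0.120000+0.024000=0.9840
k=5 load: inc=0.024000, refl=0.024000·1.000000=0.0240; V=0.960000+0.024000+0.024000=1.0080
k=6 src: inc=0.024000, refl=0.024000·-0.200000=-0.0048; V=0.984000+0.024000+-0.004800=1.0032
k=7 load: inc=-0.004800, refl=-0.004800·1.000000=-0.0048; V=1.008000+-0.004800+-0.004800=0.9984
k=8 src: inc=-0.004800, refl=-0.004800·-0.200000=0.0010; V=1.003200+-0.004800+0.000960=0.9994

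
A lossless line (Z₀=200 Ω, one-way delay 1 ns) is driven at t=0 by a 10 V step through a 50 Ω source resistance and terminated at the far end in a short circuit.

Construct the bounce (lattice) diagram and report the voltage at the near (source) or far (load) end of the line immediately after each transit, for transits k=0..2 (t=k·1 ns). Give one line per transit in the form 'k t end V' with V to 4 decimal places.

0 0 source 8.0000
1 1 load 0.0000
2 2 source 4.8000

Γ_L=-1.000000, Γ_S=-0.600000; launch V₁=10·200/250=8.000000
k=0 src: V=8.0000
k=1 load: inc=8.000000, refl=8.000000·-1.000000=-8.0000; V=0.000000+8.000000+-8.000000=0.0000
k=2 src: inc=-8.000000, refl=-8.000000·-0.600000=4.8000; V=8.000000+-8.000000+4.800000=4.8000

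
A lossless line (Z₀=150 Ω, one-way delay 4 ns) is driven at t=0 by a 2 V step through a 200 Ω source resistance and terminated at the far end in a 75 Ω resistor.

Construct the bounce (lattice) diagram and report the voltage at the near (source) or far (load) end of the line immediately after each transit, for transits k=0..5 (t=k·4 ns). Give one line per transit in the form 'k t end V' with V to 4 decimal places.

0 0 source 0.8571
1 4 load 0.5714
2 8 source 0.5306
3 12 load 0.5442
4 16 source 0.5462
5 20 load 0.5455

Γ_L=-0.333333, Γ_S=0.142857; launch V₁=2·150/350=0.857143
k=0 src: V=0.8571
k=1 load: inc=0.857143, refl=0.857143·-0.333333=-0.2857; V=0.000000+0.857143+-0.285714=0.5714
k=2 src: inc=-0.285714, refl=-0.285714·0.142857=-0.0408; V=0.857143+-0.285714+-0.040816=0.5306
k=3 load: inc=-0.040816, refl=-0.040816·-0.333333=0.0136; V=0.571429+-0.040816+0.013605=0.5442
k=4 src: inc=0.013605, refl=0.013605·0.142857=0.0019; V=0.530612+0.013605+0.001944=0.5462
k=5 load: inc=0.001944, refl=0.001944·-0.333333=-0.0006; V=0.544218+0.001944+-0.000648=0.5455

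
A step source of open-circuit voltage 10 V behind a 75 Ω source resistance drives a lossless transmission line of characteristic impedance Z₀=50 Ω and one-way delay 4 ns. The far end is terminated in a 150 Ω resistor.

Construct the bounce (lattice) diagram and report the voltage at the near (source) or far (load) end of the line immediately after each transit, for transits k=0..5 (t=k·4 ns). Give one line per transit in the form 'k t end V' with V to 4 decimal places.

0 0 source 4.0000
1 4 load 6.0000
2 8 source 6.4000
3 12 load 6.6000
4 16 source 6.6400
5 20 load 6.6600

Γ_L=0.500000, Γ_S=0.200000; launch V₁=10·50/125=4.000000
k=0 src: V=4.0000
k=1 load: inc=4.000000, refl=4.000000·0.500000=2.0000; V=0.000000+4.000000+2.000000=6.0000
k=2 src: inc=2.000000, refl=2.000000·0.200000=0.4000; V=4.000000+2.000000+0.400000=6.4000
k=3 load: inc=0.400000, refl=0.400000·0.500000=0.2000; V=6.000000+0.400000+0.200000=6.6000
k=4 src: inc=0.200000, refl=0.200000·0.200000=0.0400; V=6.400000+0.200000+0.040000=6.6400
k=5 load: inc=0.040000, refl=0.040000·0.500000=0.0200; V=6.600000+0.040000+0.020000=6.6600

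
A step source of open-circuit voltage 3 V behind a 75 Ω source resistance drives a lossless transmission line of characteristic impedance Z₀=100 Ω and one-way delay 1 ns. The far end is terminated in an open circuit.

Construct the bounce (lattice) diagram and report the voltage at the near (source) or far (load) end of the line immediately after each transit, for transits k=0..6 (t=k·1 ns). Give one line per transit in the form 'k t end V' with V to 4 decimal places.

0 0 source 1.7143
1 1 load 3.4286
2 2 source 3.1837
3 3 load 2.9388
4 4 source 2.9738
5 5 load 3.0087
6 6 source 3.0037

Γ_L=1.000000, Γ_S=-0.142857; launch V₁=3·100/175=1.714286
k=0 src: V=1.7143
k=1 load: inc=1.714286, refl=1.714286·1.000000=1.7143; V=0.000000+1.714286+1.714286=3.4286
k=2 src: inc=1.714286, refl=1.714286·-0.142857=-0.2449; V=1.714286+1.714286+-0.244898=3.1837
k=3 load: inc=-0.244898, refl=-0.244898·1.000000=-0.2449; V=3.428571+-0.244898+-0.244898=2.9388
k=4 src: inc=-0.244898, refl=-0.244898·-0.142857=0.0350; V=3.183673+-0.244898+0.034985=2.9738
k=5 load: inc=0.034985, refl=0.034985·1.000000=0.0350; V=2.938776+0.034985+0.034985=3.0087
k=6 src: inc=0.034985, refl=0.034985·-0.142857=-0.0050; V=2.973761+0.034985+-0.004998=3.0037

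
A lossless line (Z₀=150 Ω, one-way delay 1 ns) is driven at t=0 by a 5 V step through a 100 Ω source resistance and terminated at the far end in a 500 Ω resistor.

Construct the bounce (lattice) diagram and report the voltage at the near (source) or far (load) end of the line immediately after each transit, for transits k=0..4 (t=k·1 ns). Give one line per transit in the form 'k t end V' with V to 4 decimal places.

0 0 source 3.0000
1 1 load 4.6154
2 2 source 4.2923
3 3 load 4.1183
4 4 source 4.1531

Γ_L=0.538462, Γ_S=-0.200000; launch V₁=5·150/250=3.000000
k=0 src: V=3.0000
k=1 load: inc=3.000000, refl=3.000000·0.538462=1.6154; V=0.000000+3.000000+1.615385=4.6154
k=2 src: inc=1.615385, refl=1.615385·-0.200000=-0.3231; V=3.000000+1.615385+-0.323077=4.2923
k=3 load: inc=-0.323077, refl=-0.323077·0.538462=-0.1740; V=4.615385+-0.323077+-0.173964=4.1183
k=4 src: inc=-0.173964, refl=-0.173964·-0.200000=0.0348; V=4.292308+-0.173964+0.034793=4.1531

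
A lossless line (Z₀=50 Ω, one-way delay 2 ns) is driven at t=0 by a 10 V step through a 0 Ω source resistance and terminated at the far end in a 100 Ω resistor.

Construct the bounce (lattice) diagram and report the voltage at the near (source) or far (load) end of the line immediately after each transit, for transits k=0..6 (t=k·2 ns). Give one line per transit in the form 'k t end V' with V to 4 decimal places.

Γ_L=0.333333, Γ_S=-1.000000; launch V₁=10·50/50=10.000000
k=0 src: V=10.0000
k=1 load: inc=10.000000, refl=10.000000·0.333333=3.3333; V=0.000000+10.000000+3.333333=13.3333
k=2 src: inc=3.333333, refl=3.333333·-1.000000=-3.3333; V=10.000000+3.333333+-3.333333=10.0000
k=3 load: inc=-3.333333, refl=-3.333333·0.333333=-1.1111; V=13.333333+-3.333333+-1.111111=8.8889
k=4 src: inc=-1.111111, refl=-1.111111·-1.000000=1.1111; V=10.000000+-1.111111+1.111111=10.0000
k=5 load: inc=1.111111, refl=1.111111·0.333333=0.3704; V=8.888889+1.111111+0.370370=10.3704
k=6 src: inc=0.370370, refl=0.370370·-1.000000=-0.3704; V=10.000000+0.370370+-0.370370=10.0000

0 0 source 10.0000
1 2 load 13.3333
2 4 source 10.0000
3 6 load 8.8889
4 8 source 10.0000
5 10 load 10.3704
6 12 source 10.0000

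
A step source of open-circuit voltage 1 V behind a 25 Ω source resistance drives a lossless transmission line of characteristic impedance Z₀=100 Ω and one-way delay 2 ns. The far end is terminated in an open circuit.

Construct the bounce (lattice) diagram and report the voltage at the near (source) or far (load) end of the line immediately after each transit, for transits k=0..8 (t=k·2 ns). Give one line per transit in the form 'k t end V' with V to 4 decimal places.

Γ_L=1.000000, Γ_S=-0.600000; launch V₁=1·100/125=0.800000
k=0 src: V=0.8000
k=1 load: inc=0.800000, refl=0.800000·1.000000=0.8000; V=0.000000+0.800000+0.800000=1.6000
k=2 src: inc=0.800000, refl=0.800000·-0.600000=-0.4800; V=0.800000+0.800000+-0.480000=1.1200
k=3 load: inc=-0.480000, refl=-0.480000·1.000000=-0.4800; V=1.600000+-0.480000+-0.480000=0.6400
k=4 src: inc=-0.480000, refl=-0.480000·-0.600000=0.2880; V=1.120000+-0.480000+0.288000=0.9280
k=5 load: inc=0.288000, refl=0.288000·1.000000=0.2880; V=0.640000+0.288000+0.288000=1.2160
k=6 src: inc=0.288000, refl=0.288000·-0.600000=-0.1728; V=0.928000+0.288000+-0.172800=1.0432
k=7 load: inc=-0.172800, refl=-0.172800·1.000000=-0.1728; V=1.216000+-0.172800+-0.172800=0.8704
k=8 src: inc=-0.172800, refl=-0.172800·-0.600000=0.1037; V=1.043200+-0.172800+0.103680=0.9741

0 0 source 0.8000
1 2 load 1.6000
2 4 source 1.1200
3 6 load 0.6400
4 8 source 0.9280
5 10 load 1.2160
6 12 source 1.0432
7 14 load 0.8704
8 16 source 0.9741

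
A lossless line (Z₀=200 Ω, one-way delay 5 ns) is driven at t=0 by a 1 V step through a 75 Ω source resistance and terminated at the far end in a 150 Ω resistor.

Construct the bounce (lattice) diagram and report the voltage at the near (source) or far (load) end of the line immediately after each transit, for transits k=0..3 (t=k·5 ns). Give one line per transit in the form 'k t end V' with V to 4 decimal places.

Γ_L=-0.142857, Γ_S=-0.454545; launch V₁=1·200/275=0.727273
k=0 src: V=0.7273
k=1 load: inc=0.727273, refl=0.727273·-0.142857=-0.1039; V=0.000000+0.727273+-0.103896=0.6234
k=2 src: inc=-0.103896, refl=-0.103896·-0.454545=0.0472; V=0.727273+-0.103896+0.047226=0.6706
k=3 load: inc=0.047226, refl=0.047226·-0.142857=-0.0067; V=0.623377+0.047226+-0.006747=0.6639

0 0 source 0.7273
1 5 load 0.6234
2 10 source 0.6706
3 15 load 0.6639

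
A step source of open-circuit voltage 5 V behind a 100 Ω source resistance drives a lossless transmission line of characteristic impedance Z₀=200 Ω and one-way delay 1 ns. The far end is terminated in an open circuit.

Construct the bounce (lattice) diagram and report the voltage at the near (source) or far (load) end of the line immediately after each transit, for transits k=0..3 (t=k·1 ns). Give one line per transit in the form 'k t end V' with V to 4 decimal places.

0 0 source 3.3333
1 1 load 6.6667
2 2 source 5.5556
3 3 load 4.4444

Γ_L=1.000000, Γ_S=-0.333333; launch V₁=5·200/300=3.333333
k=0 src: V=3.3333
k=1 load: inc=3.333333, refl=3.333333·1.000000=3.3333; V=0.000000+3.333333+3.333333=6.6667
k=2 src: inc=3.333333, refl=3.333333·-0.333333=-1.1111; V=3.333333+3.333333+-1.111111=5.5556
k=3 load: inc=-1.111111, refl=-1.111111·1.000000=-1.1111; V=6.666667+-1.111111+-1.111111=4.4444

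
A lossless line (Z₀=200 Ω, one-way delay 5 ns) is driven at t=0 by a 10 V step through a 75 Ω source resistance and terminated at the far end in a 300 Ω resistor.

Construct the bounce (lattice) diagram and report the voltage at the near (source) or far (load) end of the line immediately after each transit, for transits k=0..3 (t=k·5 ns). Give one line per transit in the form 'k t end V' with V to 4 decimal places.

0 0 source 7.2727
1 5 load 8.7273
2 10 source 8.0661
3 15 load 7.9339

Γ_L=0.200000, Γ_S=-0.454545; launch V₁=10·200/275=7.272727
k=0 src: V=7.2727
k=1 load: inc=7.272727, refl=7.272727·0.200000=1.4545; V=0.000000+7.272727+1.454545=8.7273
k=2 src: inc=1.454545, refl=1.454545·-0.454545=-0.6612; V=7.272727+1.454545+-0.661157=8.0661
k=3 load: inc=-0.661157, refl=-0.661157·0.200000=-0.1322; V=8.727273+-0.661157+-0.132231=7.9339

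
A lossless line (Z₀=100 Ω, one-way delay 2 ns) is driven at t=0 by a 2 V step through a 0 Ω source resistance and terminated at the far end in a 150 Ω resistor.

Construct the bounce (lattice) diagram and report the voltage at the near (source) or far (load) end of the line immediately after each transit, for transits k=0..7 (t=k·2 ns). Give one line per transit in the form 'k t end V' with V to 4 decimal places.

Γ_L=0.200000, Γ_S=-1.000000; launch V₁=2·100/100=2.000000
k=0 src: V=2.0000
k=1 load: inc=2.000000, refl=2.000000·0.200000=0.4000; V=0.000000+2.000000+0.400000=2.4000
k=2 src: inc=0.400000, refl=0.400000·-1.000000=-0.4000; V=2.000000+0.400000+-0.400000=2.0000
k=3 load: inc=-0.400000, refl=-0.400000·0.200000=-0.0800; V=2.400000+-0.400000+-0.080000=1.9200
k=4 src: inc=-0.080000, refl=-0.080000·-1.000000=0.0800; V=2.000000+-0.080000+0.080000=2.0000
k=5 load: inc=0.080000, refl=0.080000·0.200000=0.0160; V=1.920000+0.080000+0.016000=2.0160
k=6 src: inc=0.016000, refl=0.016000·-1.000000=-0.0160; V=2.000000+0.016000+-0.016000=2.0000
k=7 load: inc=-0.016000, refl=-0.016000·0.200000=-0.0032; V=2.016000+-0.016000+-0.003200=1.9968

0 0 source 2.0000
1 2 load 2.4000
2 4 source 2.0000
3 6 load 1.9200
4 8 source 2.0000
5 10 load 2.0160
6 12 source 2.0000
7 14 load 1.9968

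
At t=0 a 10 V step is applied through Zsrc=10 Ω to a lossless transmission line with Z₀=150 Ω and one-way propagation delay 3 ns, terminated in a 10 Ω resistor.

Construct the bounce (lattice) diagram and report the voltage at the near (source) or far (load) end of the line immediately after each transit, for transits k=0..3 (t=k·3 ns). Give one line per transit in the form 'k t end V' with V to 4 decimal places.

Γ_L=-0.875000, Γ_S=-0.875000; launch V₁=10·150/160=9.375000
k=0 src: V=9.3750
k=1 load: inc=9.375000, refl=9.375000·-0.875000=-8.2031; V=0.000000+9.375000+-8.203125=1.1719
k=2 src: inc=-8.203125, refl=-8.203125·-0.875000=7.1777; V=9.375000+-8.203125+7.177734=8.3496
k=3 load: inc=7.177734, refl=7.177734·-0.875000=-6.2805; V=1.171875+7.177734+-6.280518=2.0691

0 0 source 9.3750
1 3 load 1.1719
2 6 source 8.3496
3 9 load 2.0691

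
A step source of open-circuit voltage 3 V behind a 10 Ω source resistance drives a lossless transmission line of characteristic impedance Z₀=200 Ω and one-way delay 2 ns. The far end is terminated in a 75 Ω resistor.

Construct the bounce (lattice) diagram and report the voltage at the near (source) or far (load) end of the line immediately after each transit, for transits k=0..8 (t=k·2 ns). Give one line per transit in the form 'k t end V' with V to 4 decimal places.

0 0 source 2.8571
1 2 load 1.5584
2 4 source 2.7335
3 6 load 2.1994
4 8 source 2.6826
5 10 load 2.4629
6 12 source 2.6617
7 14 load 2.5713
8 16 source 2.6531

Γ_L=-0.454545, Γ_S=-0.904762; launch V₁=3·200/210=2.857143
k=0 src: V=2.8571
k=1 load: inc=2.857143, refl=2.857143·-0.454545=-1.2987; V=0.000000+2.857143+-1.298701=1.5584
k=2 src: inc=-1.298701, refl=-1.298701·-0.904762=1.1750; V=2.857143+-1.298701+1.175015=2.7335
k=3 load: inc=1.175015, refl=1.175015·-0.454545=-0.5341; V=1.558442+1.175015+-0.534098=2.1994
k=4 src: inc=-0.534098, refl=-0.534098·-0.904762=0.4832; V=2.733457+-0.534098+0.483231=2.6826
k=5 load: inc=0.483231, refl=0.483231·-0.454545=-0.2197; V=2.199359+0.483231+-0.219651=2.4629
k=6 src: inc=-0.219651, refl=-0.219651·-0.904762=0.1987; V=2.682591+-0.219651+0.198732=2.6617
k=7 load: inc=0.198732, refl=0.198732·-0.454545=-0.0903; V=2.462940+0.198732+-0.090333=2.5713
k=8 src: inc=-0.090333, refl=-0.090333·-0.904762=0.0817; V=2.661671+-0.090333+0.081729=2.6531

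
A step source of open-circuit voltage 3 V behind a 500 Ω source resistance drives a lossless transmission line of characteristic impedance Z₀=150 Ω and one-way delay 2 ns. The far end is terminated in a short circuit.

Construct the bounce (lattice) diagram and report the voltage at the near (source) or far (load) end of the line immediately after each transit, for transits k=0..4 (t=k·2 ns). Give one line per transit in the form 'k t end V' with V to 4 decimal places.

0 0 source 0.6923
1 2 load 0.0000
2 4 source -0.3728
3 6 load 0.0000
4 8 source 0.2007

Γ_L=-1.000000, Γ_S=0.538462; launch V₁=3·150/650=0.692308
k=0 src: V=0.6923
k=1 load: inc=0.692308, refl=0.692308·-1.000000=-0.6923; V=0.000000+0.692308+-0.692308=0.0000
k=2 src: inc=-0.692308, refl=-0.692308·0.538462=-0.3728; V=0.692308+-0.692308+-0.372781=-0.3728
k=3 load: inc=-0.372781, refl=-0.372781·-1.000000=0.3728; V=0.000000+-0.372781+0.372781=0.0000
k=4 src: inc=0.372781, refl=0.372781·0.538462=0.2007; V=-0.372781+0.372781+0.200728=0.2007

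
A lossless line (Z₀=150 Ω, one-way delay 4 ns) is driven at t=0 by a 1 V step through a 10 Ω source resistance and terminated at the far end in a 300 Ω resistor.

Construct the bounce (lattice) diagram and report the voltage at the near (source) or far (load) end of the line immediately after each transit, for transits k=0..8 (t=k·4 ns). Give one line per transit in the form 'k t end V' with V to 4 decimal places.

0 0 source 0.9375
1 4 load 1.2500
2 8 source 0.9766
3 12 load 0.8854
4 16 source 0.9652
5 20 load 0.9918
6 24 source 0.9685
7 28 load 0.9607
8 32 source 0.9675

Γ_L=0.333333, Γ_S=-0.875000; launch V₁=1·150/160=0.937500
k=0 src: V=0.9375
k=1 load: inc=0.937500, refl=0.937500·0.333333=0.3125; V=0.000000+0.937500+0.312500=1.2500
k=2 src: inc=0.312500, refl=0.312500·-0.875000=-0.2734; V=0.937500+0.312500+-0.273438=0.9766
k=3 load: inc=-0.273438, refl=-0.273438·0.333333=-0.0911; V=1.250000+-0.273438+-0.091146=0.8854
k=4 src: inc=-0.091146, refl=-0.091146·-0.875000=0.0798; V=0.976562+-0.091146+0.079753=0.9652
k=5 load: inc=0.079753, refl=0.079753·0.333333=0.0266; V=0.885417+0.079753+0.026584=0.9918
k=6 src: inc=0.026584, refl=0.026584·-0.875000=-0.0233; V=0.965169+0.026584+-0.023261=0.9685
k=7 load: inc=-0.023261, refl=-0.023261·0.333333=-0.0078; V=0.991753+-0.023261+-0.007754=0.9607
k=8 src: inc=-0.007754, refl=-0.007754·-0.875000=0.0068; V=0.968492+-0.007754+0.006785=0.9675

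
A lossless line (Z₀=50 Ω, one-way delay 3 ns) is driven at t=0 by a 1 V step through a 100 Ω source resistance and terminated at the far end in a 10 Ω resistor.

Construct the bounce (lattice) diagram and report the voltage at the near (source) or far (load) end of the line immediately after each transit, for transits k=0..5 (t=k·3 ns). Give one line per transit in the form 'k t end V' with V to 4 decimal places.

Γ_L=-0.666667, Γ_S=0.333333; launch V₁=1·50/150=0.333333
k=0 src: V=0.3333
k=1 load: inc=0.333333, refl=0.333333·-0.666667=-0.2222; V=0.000000+0.333333+-0.222222=0.1111
k=2 src: inc=-0.222222, refl=-0.222222·0.333333=-0.0741; V=0.333333+-0.222222+-0.074074=0.0370
k=3 load: inc=-0.074074, refl=-0.074074·-0.666667=0.0494; V=0.111111+-0.074074+0.049383=0.0864
k=4 src: inc=0.049383, refl=0.049383·0.333333=0.0165; V=0.037037+0.049383+0.016461=0.1029
k=5 load: inc=0.016461, refl=0.016461·-0.666667=-0.0110; V=0.086420+0.016461+-0.010974=0.0919

0 0 source 0.3333
1 3 load 0.1111
2 6 source 0.0370
3 9 load 0.0864
4 12 source 0.1029
5 15 load 0.0919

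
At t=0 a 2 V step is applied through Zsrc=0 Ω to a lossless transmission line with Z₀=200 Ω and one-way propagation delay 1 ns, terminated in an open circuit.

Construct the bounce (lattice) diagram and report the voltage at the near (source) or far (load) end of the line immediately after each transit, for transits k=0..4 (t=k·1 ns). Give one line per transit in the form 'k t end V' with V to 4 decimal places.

Γ_L=1.000000, Γ_S=-1.000000; launch V₁=2·200/200=2.000000
k=0 src: V=2.0000
k=1 load: inc=2.000000, refl=2.000000·1.000000=2.0000; V=0.000000+2.000000+2.000000=4.0000
k=2 src: inc=2.000000, refl=2.000000·-1.000000=-2.0000; V=2.000000+2.000000+-2.000000=2.0000
k=3 load: inc=-2.000000, refl=-2.000000·1.000000=-2.0000; V=4.000000+-2.000000+-2.000000=0.0000
k=4 src: inc=-2.000000, refl=-2.000000·-1.000000=2.0000; V=2.000000+-2.000000+2.000000=2.0000

0 0 source 2.0000
1 1 load 4.0000
2 2 source 2.0000
3 3 load 0.0000
4 4 source 2.0000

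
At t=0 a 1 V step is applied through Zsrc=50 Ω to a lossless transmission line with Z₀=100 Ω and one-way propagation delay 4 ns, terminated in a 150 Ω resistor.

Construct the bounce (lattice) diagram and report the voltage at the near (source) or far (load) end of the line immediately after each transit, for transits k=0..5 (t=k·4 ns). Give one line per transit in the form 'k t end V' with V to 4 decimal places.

0 0 source 0.6667
1 4 load 0.8000
2 8 source 0.7556
3 12 load 0.7467
4 16 source 0.7496
5 20 load 0.7502

Γ_L=0.200000, Γ_S=-0.333333; launch V₁=1·100/150=0.666667
k=0 src: V=0.6667
k=1 load: inc=0.666667, refl=0.666667·0.200000=0.1333; V=0.000000+0.666667+0.133333=0.8000
k=2 src: inc=0.133333, refl=0.133333·-0.333333=-0.0444; V=0.666667+0.133333+-0.044444=0.7556
k=3 load: inc=-0.044444, refl=-0.044444·0.200000=-0.0089; V=0.800000+-0.044444+-0.008889=0.7467
k=4 src: inc=-0.008889, refl=-0.008889·-0.333333=0.0030; V=0.755556+-0.008889+0.002963=0.7496
k=5 load: inc=0.002963, refl=0.002963·0.200000=0.0006; V=0.746667+0.002963+0.000593=0.7502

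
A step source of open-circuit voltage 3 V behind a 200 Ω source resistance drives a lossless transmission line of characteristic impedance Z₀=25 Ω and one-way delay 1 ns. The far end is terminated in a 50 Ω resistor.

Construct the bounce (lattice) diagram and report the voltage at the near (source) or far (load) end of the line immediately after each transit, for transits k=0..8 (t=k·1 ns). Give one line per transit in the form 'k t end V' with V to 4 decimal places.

0 0 source 0.3333
1 1 load 0.4444
2 2 source 0.5309
3 3 load 0.5597
4 4 source 0.5821
5 5 load 0.5895
6 6 source 0.5954
7 7 load 0.5973
8 8 source 0.5988

Γ_L=0.333333, Γ_S=0.777778; launch V₁=3·25/225=0.333333
k=0 src: V=0.3333
k=1 load: inc=0.333333, refl=0.333333·0.333333=0.1111; V=0.000000+0.333333+0.111111=0.4444
k=2 src: inc=0.111111, refl=0.111111·0.777778=0.0864; V=0.333333+0.111111+0.086420=0.5309
k=3 load: inc=0.086420, refl=0.086420·0.333333=0.0288; V=0.444444+0.086420+0.028807=0.5597
k=4 src: inc=0.028807, refl=0.028807·0.777778=0.0224; V=0.530864+0.028807+0.022405=0.5821
k=5 load: inc=0.022405, refl=0.022405·0.333333=0.0075; V=0.559671+0.022405+0.007468=0.5895
k=6 src: inc=0.007468, refl=0.007468·0.777778=0.0058; V=0.582076+0.007468+0.005809=0.5954
k=7 load: inc=0.005809, refl=0.005809·0.333333=0.0019; V=0.589544+0.005809+0.001936=0.5973
k=8 src: inc=0.001936, refl=0.001936·0.777778=0.0015; V=0.595353+0.001936+0.001506=0.5988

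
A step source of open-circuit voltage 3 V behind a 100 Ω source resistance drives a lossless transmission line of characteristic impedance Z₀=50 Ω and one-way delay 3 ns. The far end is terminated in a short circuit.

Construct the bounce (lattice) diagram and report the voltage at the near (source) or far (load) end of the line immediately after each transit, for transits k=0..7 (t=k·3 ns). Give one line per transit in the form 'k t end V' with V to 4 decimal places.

Γ_L=-1.000000, Γ_S=0.333333; launch V₁=3·50/150=1.000000
k=0 src: V=1.0000
k=1 load: inc=1.000000, refl=1.000000·-1.000000=-1.0000; V=0.000000+1.000000+-1.000000=0.0000
k=2 src: inc=-1.000000, refl=-1.000000·0.333333=-0.3333; V=1.000000+-1.000000+-0.333333=-0.3333
k=3 load: inc=-0.333333, refl=-0.333333·-1.000000=0.3333; V=0.000000+-0.333333+0.333333=0.0000
k=4 src: inc=0.333333, refl=0.333333·0.333333=0.1111; V=-0.333333+0.333333+0.111111=0.1111
k=5 load: inc=0.111111, refl=0.111111·-1.000000=-0.1111; V=0.000000+0.111111+-0.111111=0.0000
k=6 src: inc=-0.111111, refl=-0.111111·0.333333=-0.0370; V=0.111111+-0.111111+-0.037037=-0.0370
k=7 load: inc=-0.037037, refl=-0.037037·-1.000000=0.0370; V=0.000000+-0.037037+0.037037=0.0000

0 0 source 1.0000
1 3 load 0.0000
2 6 source -0.3333
3 9 load 0.0000
4 12 source 0.1111
5 15 load 0.0000
6 18 source -0.0370
7 21 load 0.0000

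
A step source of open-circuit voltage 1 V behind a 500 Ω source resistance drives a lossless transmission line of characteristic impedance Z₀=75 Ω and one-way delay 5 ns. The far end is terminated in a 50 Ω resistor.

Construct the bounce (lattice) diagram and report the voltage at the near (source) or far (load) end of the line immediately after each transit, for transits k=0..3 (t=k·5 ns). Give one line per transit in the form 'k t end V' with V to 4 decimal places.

0 0 source 0.1304
1 5 load 0.1043
2 10 source 0.0851
3 15 load 0.0889

Γ_L=-0.200000, Γ_S=0.739130; launch V₁=1·75/575=0.130435
k=0 src: V=0.1304
k=1 load: inc=0.130435, refl=0.130435·-0.200000=-0.0261; V=0.000000+0.130435+-0.026087=0.1043
k=2 src: inc=-0.026087, refl=-0.026087·0.739130=-0.0193; V=0.130435+-0.026087+-0.019282=0.0851
k=3 load: inc=-0.019282, refl=-0.019282·-0.200000=0.0039; V=0.104348+-0.019282+0.003856=0.0889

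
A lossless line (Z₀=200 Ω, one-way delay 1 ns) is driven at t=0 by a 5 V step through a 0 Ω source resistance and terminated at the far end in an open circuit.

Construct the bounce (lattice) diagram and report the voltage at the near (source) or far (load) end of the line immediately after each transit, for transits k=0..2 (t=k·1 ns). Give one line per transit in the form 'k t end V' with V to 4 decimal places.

0 0 source 5.0000
1 1 load 10.0000
2 2 source 5.0000

Γ_L=1.000000, Γ_S=-1.000000; launch V₁=5·200/200=5.000000
k=0 src: V=5.0000
k=1 load: inc=5.000000, refl=5.000000·1.000000=5.0000; V=0.000000+5.000000+5.000000=10.0000
k=2 src: inc=5.000000, refl=5.000000·-1.000000=-5.0000; V=5.000000+5.000000+-5.000000=5.0000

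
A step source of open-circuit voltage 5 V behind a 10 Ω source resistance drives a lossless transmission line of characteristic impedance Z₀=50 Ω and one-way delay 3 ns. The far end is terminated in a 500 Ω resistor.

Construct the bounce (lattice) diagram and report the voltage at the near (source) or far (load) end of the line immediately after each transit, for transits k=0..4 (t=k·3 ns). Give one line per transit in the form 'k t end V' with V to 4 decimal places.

Γ_L=0.818182, Γ_S=-0.666667; launch V₁=5·50/60=4.166667
k=0 src: V=4.1667
k=1 load: inc=4.166667, refl=4.166667·0.818182=3.4091; V=0.000000+4.166667+3.409091=7.5758
k=2 src: inc=3.409091, refl=3.409091·-0.666667=-2.2727; V=4.166667+3.409091+-2.272727=5.3030
k=3 load: inc=-2.272727, refl=-2.272727·0.818182=-1.8595; V=7.575758+-2.272727+-1.859504=3.4435
k=4 src: inc=-1.859504, refl=-1.859504·-0.666667=1.2397; V=5.303030+-1.859504+1.239669=4.6832

0 0 source 4.1667
1 3 load 7.5758
2 6 source 5.3030
3 9 load 3.4435
4 12 source 4.6832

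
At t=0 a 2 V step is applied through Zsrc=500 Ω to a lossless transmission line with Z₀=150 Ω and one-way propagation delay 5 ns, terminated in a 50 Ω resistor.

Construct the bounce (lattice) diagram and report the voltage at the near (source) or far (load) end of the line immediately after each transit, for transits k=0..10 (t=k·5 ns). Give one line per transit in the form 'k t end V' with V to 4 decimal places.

Γ_L=-0.500000, Γ_S=0.538462; launch V₁=2·150/650=0.461538
k=0 src: V=0.4615
k=1 load: inc=0.461538, refl=0.461538·-0.500000=-0.2308; V=0.000000+0.461538+-0.230769=0.2308
k=2 src: inc=-0.230769, refl=-0.230769·0.538462=-0.1243; V=0.461538+-0.230769+-0.124260=0.1065
k=3 load: inc=-0.124260, refl=-0.124260·-0.500000=0.0621; V=0.230769+-0.124260+0.062130=0.1686
k=4 src: inc=0.062130, refl=0.062130·0.538462=0.0335; V=0.106509+0.062130+0.033455=0.2021
k=5 load: inc=0.033455, refl=0.033455·-0.500000=-0.0167; V=0.168639+0.033455+-0.016727=0.1854
k=6 src: inc=-0.016727, refl=-0.016727·0.538462=-0.0090; V=0.202094+-0.016727+-0.009007=0.1764
k=7 load: inc=-0.009007, refl=-0.009007·-0.500000=0.0045; V=0.185366+-0.009007+0.004504=0.1809
k=8 src: inc=0.004504, refl=0.004504·0.538462=0.0024; V=0.176359+0.004504+0.002425=0.1833
k=9 load: inc=0.002425, refl=0.002425·-0.500000=-0.0012; V=0.180863+0.002425+-0.001212=0.1821
k=10 src: inc=-0.001212, refl=-0.001212·0.538462=-0.0007; V=0.183288+-0.001212+-0.000653=0.1814

0 0 source 0.4615
1 5 load 0.2308
2 10 source 0.1065
3 15 load 0.1686
4 20 source 0.2021
5 25 load 0.1854
6 30 source 0.1764
7 35 load 0.1809
8 40 source 0.1833
9 45 load 0.1821
10 50 source 0.1814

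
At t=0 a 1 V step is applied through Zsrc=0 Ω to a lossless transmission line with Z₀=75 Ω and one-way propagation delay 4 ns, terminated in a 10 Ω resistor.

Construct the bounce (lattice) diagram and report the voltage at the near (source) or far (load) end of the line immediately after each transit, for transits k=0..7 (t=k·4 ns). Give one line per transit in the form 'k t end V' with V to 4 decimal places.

0 0 source 1.0000
1 4 load 0.2353
2 8 source 1.0000
3 12 load 0.4152
4 16 source 1.0000
5 20 load 0.5528
6 24 source 1.0000
7 28 load 0.6580

Γ_L=-0.764706, Γ_S=-1.000000; launch V₁=1·75/75=1.000000
k=0 src: V=1.0000
k=1 load: inc=1.000000, refl=1.000000·-0.764706=-0.7647; V=0.000000+1.000000+-0.764706=0.2353
k=2 src: inc=-0.764706, refl=-0.764706·-1.000000=0.7647; V=1.000000+-0.764706+0.764706=1.0000
k=3 load: inc=0.764706, refl=0.764706·-0.764706=-0.5848; V=0.235294+0.764706+-0.584775=0.4152
k=4 src: inc=-0.584775, refl=-0.584775·-1.000000=0.5848; V=1.000000+-0.584775+0.584775=1.0000
k=5 load: inc=0.584775, refl=0.584775·-0.764706=-0.4472; V=0.415225+0.584775+-0.447181=0.5528
k=6 src: inc=-0.447181, refl=-0.447181·-1.000000=0.4472; V=1.000000+-0.447181+0.447181=1.0000
k=7 load: inc=0.447181, refl=0.447181·-0.764706=-0.3420; V=0.552819+0.447181+-0.341962=0.6580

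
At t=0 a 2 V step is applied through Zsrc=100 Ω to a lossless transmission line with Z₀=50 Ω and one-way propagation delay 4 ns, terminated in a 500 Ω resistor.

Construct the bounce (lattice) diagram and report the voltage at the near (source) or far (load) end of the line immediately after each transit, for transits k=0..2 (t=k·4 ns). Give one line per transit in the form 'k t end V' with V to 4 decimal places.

0 0 source 0.6667
1 4 load 1.2121
2 8 source 1.3939

Γ_L=0.818182, Γ_S=0.333333; launch V₁=2·50/150=0.666667
k=0 src: V=0.6667
k=1 load: inc=0.666667, refl=0.666667·0.818182=0.5455; V=0.000000+0.666667+0.545455=1.2121
k=2 src: inc=0.545455, refl=0.545455·0.333333=0.1818; V=0.666667+0.545455+0.181818=1.3939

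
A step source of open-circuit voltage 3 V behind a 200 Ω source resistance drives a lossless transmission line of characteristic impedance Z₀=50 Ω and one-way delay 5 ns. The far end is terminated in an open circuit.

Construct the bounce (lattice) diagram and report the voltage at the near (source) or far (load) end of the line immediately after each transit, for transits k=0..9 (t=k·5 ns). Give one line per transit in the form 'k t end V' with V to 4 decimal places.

0 0 source 0.6000
1 5 load 1.2000
2 10 source 1.5600
3 15 load 1.9200
4 20 source 2.1360
5 25 load 2.3520
6 30 source 2.4816
7 35 load 2.6112
8 40 source 2.6890
9 45 load 2.7667

Γ_L=1.000000, Γ_S=0.600000; launch V₁=3·50/250=0.600000
k=0 src: V=0.6000
k=1 load: inc=0.600000, refl=0.600000·1.000000=0.6000; V=0.000000+0.600000+0.600000=1.2000
k=2 src: inc=0.600000, refl=0.600000·0.600000=0.3600; V=0.600000+0.600000+0.360000=1.5600
k=3 load: inc=0.360000, refl=0.360000·1.000000=0.3600; V=1.200000+0.360000+0.360000=1.9200
k=4 src: inc=0.360000, refl=0.360000·0.600000=0.2160; V=1.560000+0.360000+0.216000=2.1360
k=5 load: inc=0.216000, refl=0.216000·1.000000=0.2160; V=1.920000+0.216000+0.216000=2.3520
k=6 src: inc=0.216000, refl=0.216000·0.600000=0.1296; V=2.136000+0.216000+0.129600=2.4816
k=7 load: inc=0.129600, refl=0.129600·1.000000=0.1296; V=2.352000+0.129600+0.129600=2.6112
k=8 src: inc=0.129600, refl=0.129600·0.600000=0.0778; V=2.481600+0.129600+0.077760=2.6890
k=9 load: inc=0.077760, refl=0.077760·1.000000=0.0778; V=2.611200+0.077760+0.077760=2.7667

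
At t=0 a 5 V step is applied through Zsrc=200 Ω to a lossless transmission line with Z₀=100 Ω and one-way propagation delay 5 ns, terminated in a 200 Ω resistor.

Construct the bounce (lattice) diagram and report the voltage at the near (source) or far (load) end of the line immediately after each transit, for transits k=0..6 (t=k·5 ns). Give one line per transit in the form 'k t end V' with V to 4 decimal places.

0 0 source 1.6667
1 5 load 2.2222
2 10 source 2.4074
3 15 load 2.4691
4 20 source 2.4897
5 25 load 2.4966
6 30 source 2.4989

Γ_L=0.333333, Γ_S=0.333333; launch V₁=5·100/300=1.666667
k=0 src: V=1.6667
k=1 load: inc=1.666667, refl=1.666667·0.333333=0.5556; V=0.000000+1.666667+0.555556=2.2222
k=2 src: inc=0.555556, refl=0.555556·0.333333=0.1852; V=1.666667+0.555556+0.185185=2.4074
k=3 load: inc=0.185185, refl=0.185185·0.333333=0.0617; V=2.222222+0.185185+0.061728=2.4691
k=4 src: inc=0.061728, refl=0.061728·0.333333=0.0206; V=2.407407+0.061728+0.020576=2.4897
k=5 load: inc=0.020576, refl=0.020576·0.333333=0.0069; V=2.469136+0.020576+0.006859=2.4966
k=6 src: inc=0.006859, refl=0.006859·0.333333=0.0023; V=2.489712+0.006859+0.002286=2.4989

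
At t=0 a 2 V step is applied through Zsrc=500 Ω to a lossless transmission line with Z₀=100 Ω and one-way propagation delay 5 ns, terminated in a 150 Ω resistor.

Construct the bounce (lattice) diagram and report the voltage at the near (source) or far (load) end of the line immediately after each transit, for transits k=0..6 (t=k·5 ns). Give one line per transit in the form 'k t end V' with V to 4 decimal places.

0 0 source 0.3333
1 5 load 0.4000
2 10 source 0.4444
3 15 load 0.4533
4 20 source 0.4593
5 25 load 0.4604
6 30 source 0.4612

Γ_L=0.200000, Γ_S=0.666667; launch V₁=2·100/600=0.333333
k=0 src: V=0.3333
k=1 load: inc=0.333333, refl=0.333333·0.200000=0.0667; V=0.000000+0.333333+0.066667=0.4000
k=2 src: inc=0.066667, refl=0.066667·0.666667=0.0444; V=0.333333+0.066667+0.044444=0.4444
k=3 load: inc=0.044444, refl=0.044444·0.200000=0.0089; V=0.400000+0.044444+0.008889=0.4533
k=4 src: inc=0.008889, refl=0.008889·0.666667=0.0059; V=0.444444+0.008889+0.005926=0.4593
k=5 load: inc=0.005926, refl=0.005926·0.200000=0.0012; V=0.453333+0.005926+0.001185=0.4604
k=6 src: inc=0.001185, refl=0.001185·0.666667=0.0008; V=0.459259+0.001185+0.000790=0.4612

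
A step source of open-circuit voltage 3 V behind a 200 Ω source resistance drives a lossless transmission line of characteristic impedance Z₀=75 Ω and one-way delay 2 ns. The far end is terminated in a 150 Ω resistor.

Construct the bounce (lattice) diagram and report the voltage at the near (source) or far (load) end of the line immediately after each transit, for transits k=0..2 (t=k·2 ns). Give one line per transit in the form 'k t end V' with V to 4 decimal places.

Γ_L=0.333333, Γ_S=0.454545; launch V₁=3·75/275=0.818182
k=0 src: V=0.8182
k=1 load: inc=0.818182, refl=0.818182·0.333333=0.2727; V=0.000000+0.818182+0.272727=1.0909
k=2 src: inc=0.272727, refl=0.272727·0.454545=0.1240; V=0.818182+0.272727+0.123967=1.2149

0 0 source 0.8182
1 2 load 1.0909
2 4 source 1.2149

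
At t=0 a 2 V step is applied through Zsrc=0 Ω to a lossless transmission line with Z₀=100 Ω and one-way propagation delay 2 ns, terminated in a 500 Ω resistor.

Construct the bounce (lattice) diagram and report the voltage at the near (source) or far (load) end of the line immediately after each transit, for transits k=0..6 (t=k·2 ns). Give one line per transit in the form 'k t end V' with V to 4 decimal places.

0 0 source 2.0000
1 2 load 3.3333
2 4 source 2.0000
3 6 load 1.1111
4 8 source 2.0000
5 10 load 2.5926
6 12 source 2.0000

Γ_L=0.666667, Γ_S=-1.000000; launch V₁=2·100/100=2.000000
k=0 src: V=2.0000
k=1 load: inc=2.000000, refl=2.000000·0.666667=1.3333; V=0.000000+2.000000+1.333333=3.3333
k=2 src: inc=1.333333, refl=1.333333·-1.000000=-1.3333; V=2.000000+1.333333+-1.333333=2.0000
k=3 load: inc=-1.333333, refl=-1.333333·0.666667=-0.8889; V=3.333333+-1.333333+-0.888889=1.1111
k=4 src: inc=-0.888889, refl=-0.888889·-1.000000=0.8889; V=2.000000+-0.888889+0.888889=2.0000
k=5 load: inc=0.888889, refl=0.888889·0.666667=0.5926; V=1.111111+0.888889+0.592593=2.5926
k=6 src: inc=0.592593, refl=0.592593·-1.000000=-0.5926; V=2.000000+0.592593+-0.592593=2.0000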